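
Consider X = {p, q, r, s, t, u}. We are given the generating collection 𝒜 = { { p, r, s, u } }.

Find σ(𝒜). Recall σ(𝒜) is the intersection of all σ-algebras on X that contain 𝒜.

σ(𝒜) = { {  }, { q, t }, { p, r, s, u }, X }

Trace:
Take S₀ = 𝒜 ∪ {∅, X} = { {  }, { p, r, s, u }, X }.
Pass 1: +1 →
  { q, t }  = ᶜ of { p, r, s, u }
  [4 total]
Pass 2: closed — nothing new.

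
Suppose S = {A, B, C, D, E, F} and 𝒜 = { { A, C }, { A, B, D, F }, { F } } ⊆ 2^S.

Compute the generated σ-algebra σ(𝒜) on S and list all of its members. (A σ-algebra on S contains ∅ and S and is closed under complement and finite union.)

Take S₀ = 𝒜 ∪ {∅, S} = { {  }, { F }, { A, C }, { A, B, D, F }, S }.
Step 1 adds 5:
  { C, E }  = ᶜ of { A, B, D, F }
  { A, C, F }  = { A, C } ∪ { F }
  { B, D, E, F }  = ᶜ of { A, C }
  { A, B, C, D, E }  = ᶜ of { F }
  { A, B, C, D, F }  = { A, B, D, F } ∪ { A, C }
  [10 total]
Step 2 adds 7:
  { E }  = ᶜ of { A, B, C, D, F }
  { A, C, E }  = { A, C } ∪ { C, E }
  { B, D, E }  = ᶜ of { A, C, F }
  { C, E, F }  = { F } ∪ { C, E }
  { A, C, E, F }  = { A, C, F } ∪ { C, E }
  { A, B, D, E, F }  = { A, B, D, F } ∪ { B, D, E, F }
  { B, C, D, E, F }  = { B, D, E, F } ∪ { C, E }
  [17 total]
Step 3: +7 →
  { A }  = ᶜ of { B, C, D, E, F }
  { C }  = ᶜ of { A, B, D, E, F }
  { B, D }  = ᶜ of { A, C, E, F }
  { E, F }  = { F } ∪ { E }
  { A, B, D }  = ᶜ of { C, E, F }
  { B, D, F }  = ᶜ of { A, C, E }
  { B, C, D, E }  = { C, E } ∪ { B, D, E }
  [24 total]
Step 4: +8 →
  { A, E }  = { E } ∪ { A }
  { A, F }  = ᶜ of { B, C, D, E }
  { C, F }  = { F } ∪ { C }
  { A, E, F }  = { E, F } ∪ { A }
  { B, C, D }  = { C } ∪ { B, D }
  { A, B, C, D }  = ᶜ of { E, F }
  { A, B, D, E }  = { A, B, D } ∪ { E }
  { B, C, D, F }  = { B, D, F } ∪ { C }
  [32 total]
Step 5: closed — nothing new.

|σ(𝒜)| = 32.  σ(𝒜) = { {  }, { A }, { C }, { E }, { F }, { A, C }, { A, E }, { A, F }, { B, D }, { C, E }, { C, F }, { E, F }, { A, B, D }, { A, C, E }, { A, C, F }, { A, E, F }, { B, C, D }, { B, D, E }, { B, D, F }, { C, E, F }, { A, B, C, D }, { A, B, D, E }, { A, B, D, F }, { A, C, E, F }, { B, C, D, E }, { B, C, D, F }, { B, D, E, F }, { A, B, C, D, E }, { A, B, C, D, F }, { A, B, D, E, F }, { B, C, D, E, F }, S }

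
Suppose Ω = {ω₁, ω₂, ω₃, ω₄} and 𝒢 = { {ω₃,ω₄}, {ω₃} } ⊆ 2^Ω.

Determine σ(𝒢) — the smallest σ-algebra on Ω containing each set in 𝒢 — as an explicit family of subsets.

Take S₀ = 𝒢 ∪ {∅, Ω} = { {}, {ω₃}, {ω₃,ω₄}, Ω }.
Pass 1 adds 2:
  {ω₁,ω₂}  = complement {ω₃,ω₄}
  {ω₁,ω₂,ω₄}  = complement {ω₃}
  (now 6)
Pass 2. New:
  {ω₁,ω₂,ω₃}  = {ω₃} ∪ {ω₁,ω₂}
  (now 7)
Pass 3 (1 new):
  {ω₄}  = complement {ω₁,ω₂,ω₃}
  (now 8)
Pass 4: no new sets; the family is a σ-algebra.

σ(𝒢) = { {}, {ω₃}, {ω₄}, {ω₁,ω₂}, {ω₃,ω₄}, {ω₁,ω₂,ω₃}, {ω₁,ω₂,ω₄}, Ω }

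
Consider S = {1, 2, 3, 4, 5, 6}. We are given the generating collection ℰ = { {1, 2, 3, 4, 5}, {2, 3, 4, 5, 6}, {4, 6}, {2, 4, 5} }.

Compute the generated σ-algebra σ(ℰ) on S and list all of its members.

Begin from { {}, {4, 6}, {2, 4, 5}, {1, 2, 3, 4, 5}, {2, 3, 4, 5, 6}, S } (that is, ℰ plus ∅ and S).
Round 1: +5 →
  {1}  = S∖{2, 3, 4, 5, 6}
  {6}  = S∖{1, 2, 3, 4, 5}
  {1, 3, 6}  = S∖{2, 4, 5}
  {1, 2, 3, 5}  = S∖{4, 6}
  {2, 4, 5, 6}  = {4, 6} ∪ {2, 4, 5}
Round 2: +7 →
  {1, 3}  = S∖{2, 4, 5, 6}
  {1, 6}  = {6} ∪ {1}
  {1, 4, 6}  = {4, 6} ∪ {1}
  {1, 2, 4, 5}  = {2, 4, 5} ∪ {1}
  {1, 3, 4, 6}  = {1, 3, 6} ∪ {4, 6}
  {1, 2, 3, 5, 6}  = {1, 3, 6} ∪ {1, 2, 3, 5}
  {1, 2, 4, 5, 6}  = {2, 4, 5, 6} ∪ {1}
Round 3 adds 6:
  {3}  = S∖{1, 2, 4, 5, 6}
  {4}  = S∖{1, 2, 3, 5, 6}
  {2, 5}  = S∖{1, 3, 4, 6}
  {3, 6}  = S∖{1, 2, 4, 5}
  {2, 3, 5}  = S∖{1, 4, 6}
  {2, 3, 4, 5}  = S∖{1, 6}
Round 4: 8 new —
  {1, 4}  = {1} ∪ {4}
  {3, 4}  = {3} ∪ {4}
  {1, 2, 5}  = {2, 5} ∪ {1}
  {1, 3, 4}  = {1, 3} ∪ {4}
  {2, 5, 6}  = {2, 5} ∪ {6}
  {3, 4, 6}  = {3} ∪ {4, 6}
  {1, 2, 5, 6}  = {2, 5} ∪ {1, 6}
  {2, 3, 5, 6}  = {2, 5} ∪ {3, 6}
After Round 5 the family is unchanged; done.

σ(ℰ) = { {}, {1}, {3}, {4}, {6}, {1, 3}, {1, 4}, {1, 6}, {2, 5}, {3, 4}, {3, 6}, {4, 6}, {1, 2, 5}, {1, 3, 4}, {1, 3, 6}, {1, 4, 6}, {2, 3, 5}, {2, 4, 5}, {2, 5, 6}, {3, 4, 6}, {1, 2, 3, 5}, {1, 2, 4, 5}, {1, 2, 5, 6}, {1, 3, 4, 6}, {2, 3, 4, 5}, {2, 3, 5, 6}, {2, 4, 5, 6}, {1, 2, 3, 4, 5}, {1, 2, 3, 5, 6}, {1, 2, 4, 5, 6}, {2, 3, 4, 5, 6}, S }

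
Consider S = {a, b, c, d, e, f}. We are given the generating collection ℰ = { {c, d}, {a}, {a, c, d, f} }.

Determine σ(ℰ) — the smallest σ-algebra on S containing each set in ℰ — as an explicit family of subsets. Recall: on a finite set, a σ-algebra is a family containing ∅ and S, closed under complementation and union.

Begin from { {}, {a}, {c, d}, {a, c, d, f}, S } (that is, ℰ plus ∅ and S).
Round 1: +4 →
  {b, e}  = {a, c, d, f}ᶜ
  {a, c, d}  = {c, d} ∪ {a}
  {a, b, e, f}  = {c, d}ᶜ
  {b, c, d, e, f}  = {a}ᶜ
  — 9 sets.
Round 2: +4 →
  {a, b, e}  = {b, e} ∪ {a}
  {b, e, f}  = {a, c, d}ᶜ
  {b, c, d, e}  = {b, e} ∪ {c, d}
  {a, b, c, d, e}  = {b, e} ∪ {a, c, d}
  — 13 sets.
Round 3: +3 →
  {f}  = {a, b, c, d, e}ᶜ
  {a, f}  = {b, c, d, e}ᶜ
  {c, d, f}  = {a, b, e}ᶜ
  — 16 sets.
Round 4: no new sets; the family is a σ-algebra.

σ(ℰ) = { {}, {a}, {f}, {a, f}, {b, e}, {c, d}, {a, b, e}, {a, c, d}, {b, e, f}, {c, d, f}, {a, b, e, f}, {a, c, d, f}, {b, c, d, e}, {a, b, c, d, e}, {b, c, d, e, f}, S }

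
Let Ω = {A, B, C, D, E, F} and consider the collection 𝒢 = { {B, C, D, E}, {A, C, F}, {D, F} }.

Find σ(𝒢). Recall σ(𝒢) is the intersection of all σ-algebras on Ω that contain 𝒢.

Initial family (5 sets): { {}, {D, F}, {A, C, F}, {B, C, D, E}, Ω }.
Pass 1 adds 5:
  {A, F}  = ᶜ of {B, C, D, E}
  {B, D, E}  = ᶜ of {A, C, F}
  {A, B, C, E}  = ᶜ of {D, F}
  {A, C, D, F}  = {A, C, F} ∪ {D, F}
  {B, C, D, E, F}  = {B, C, D, E} ∪ {D, F}
  [10 total]
Pass 2: 7 new —
  {A}  = ᶜ of {B, C, D, E, F}
  {B, E}  = ᶜ of {A, C, D, F}
  {A, D, F}  = {A, F} ∪ {D, F}
  {B, D, E, F}  = {D, F} ∪ {B, D, E}
  {A, B, C, D, E}  = {B, C, D, E} ∪ {A, B, C, E}
  {A, B, C, E, F}  = {A, C, F} ∪ {A, B, C, E}
  {A, B, D, E, F}  = {A, F} ∪ {B, D, E}
  [17 total]
Pass 3 (8 new):
  {C}  = ᶜ of {A, B, D, E, F}
  {D}  = ᶜ of {A, B, C, E, F}
  {F}  = ᶜ of {A, B, C, D, E}
  {A, C}  = ᶜ of {B, D, E, F}
  {A, B, E}  = {B, E} ∪ {A}
  {B, C, E}  = ᶜ of {A, D, F}
  {A, B, D, E}  = {B, D, E} ∪ {A}
  {A, B, E, F}  = {B, E} ∪ {A, F}
  [25 total]
Pass 4: 7 new —
  {A, D}  = {A} ∪ {D}
  {C, D}  = ᶜ of {A, B, E, F}
  {C, F}  = ᶜ of {A, B, D, E}
  {A, C, D}  = {A, C} ∪ {D}
  {B, E, F}  = {B, E} ∪ {F}
  {C, D, F}  = ᶜ of {A, B, E}
  {B, C, E, F}  = {F} ∪ {B, C, E}
  [32 total]
Pass 5 adds nothing — fixpoint reached.

Hence σ(𝒢) has 32 members: { {}, {A}, {C}, {D}, {F}, {A, C}, {A, D}, {A, F}, {B, E}, {C, D}, {C, F}, {D, F}, {A, B, E}, {A, C, D}, {A, C, F}, {A, D, F}, {B, C, E}, {B, D, E}, {B, E, F}, {C, D, F}, {A, B, C, E}, {A, B, D, E}, {A, B, E, F}, {A, C, D, F}, {B, C, D, E}, {B, C, E, F}, {B, D, E, F}, {A, B, C, D, E}, {A, B, C, E, F}, {A, B, D, E, F}, {B, C, D, E, F}, Ω }.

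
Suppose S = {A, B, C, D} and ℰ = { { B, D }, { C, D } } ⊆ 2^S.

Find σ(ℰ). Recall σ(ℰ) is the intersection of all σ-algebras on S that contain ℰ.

Initial family (4 sets): { {}, { B, D }, { C, D }, S }.
Round 1: +3 →
  { A, B }  = ᶜ of { C, D }
  { A, C }  = ᶜ of { B, D }
  { B, C, D }  = { C, D } ∪ { B, D }
  — 7 sets.
Round 2. New:
  { A }  = ᶜ of { B, C, D }
  { A, B, C }  = { A, B } ∪ { A, C }
  { A, B, D }  = { A, B } ∪ { B, D }
  { A, C, D }  = { C, D } ∪ { A, C }
  — 11 sets.
Round 3: 3 new —
  { B }  = ᶜ of { A, C, D }
  { C }  = ᶜ of { A, B, D }
  { D }  = ᶜ of { A, B, C }
  — 14 sets.
Round 4 (2 new):
  { A, D }  = { D } ∪ { A }
  { B, C }  = { C } ∪ { B }
  — 16 sets.
Round 5: already closed under ᶜ and ∪.

Therefore σ(ℰ) = { {}, { A }, { B }, { C }, { D }, { A, B }, { A, C }, { A, D }, { B, C }, { B, D }, { C, D }, { A, B, C }, { A, B, D }, { A, C, D }, { B, C, D }, S } (|σ(ℰ)| = 16).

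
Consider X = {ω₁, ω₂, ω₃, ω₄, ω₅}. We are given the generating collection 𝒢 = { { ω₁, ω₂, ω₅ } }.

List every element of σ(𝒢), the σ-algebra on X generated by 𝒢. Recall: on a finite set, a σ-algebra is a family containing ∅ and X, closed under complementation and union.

|σ(𝒢)| = 4.  σ(𝒢) = { {  }, { ω₃, ω₄ }, { ω₁, ω₂, ω₅ }, X }

Trace:
Seed the family with 𝒢 together with ∅ and X: { {  }, { ω₁, ω₂, ω₅ }, X }.
Round 1: +1 →
  { ω₃, ω₄ }  = ᶜ of { ω₁, ω₂, ω₅ }
  (now 4)
Round 2 adds nothing — fixpoint reached.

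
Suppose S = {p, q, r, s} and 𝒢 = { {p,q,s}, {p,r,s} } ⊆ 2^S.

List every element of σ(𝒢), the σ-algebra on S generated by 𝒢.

Answer: σ(𝒢) = { {}, {q}, {r}, {p,s}, {q,r}, {p,q,s}, {p,r,s}, S }

Derivation:
Start: 𝒢 ∪ {∅, S} = { {}, {p,q,s}, {p,r,s}, S }.
Iteration 1: 2 new —
  {q}  = complement {p,r,s}
  {r}  = complement {p,q,s}
  [6 total]
Iteration 2 (1 new):
  {q,r}  = {r} ∪ {q}
  [7 total]
Iteration 3 adds 1:
  {p,s}  = complement {q,r}
  [8 total]
After Iteration 4 the family is unchanged; done.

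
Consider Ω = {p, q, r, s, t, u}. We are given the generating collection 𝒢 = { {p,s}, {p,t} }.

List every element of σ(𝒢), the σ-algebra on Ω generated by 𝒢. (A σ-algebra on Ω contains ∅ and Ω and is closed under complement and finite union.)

Seed the family with 𝒢 together with ∅ and Ω: { {}, {p,s}, {p,t}, Ω }.
Pass 1: +3 →
  {p,s,t}  = {p,t} ∪ {p,s}
  {q,r,s,u}  = {p,t}ᶜ
  {q,r,t,u}  = {p,s}ᶜ
  — 7 sets.
Pass 2 adds 4:
  {q,r,u}  = {p,s,t}ᶜ
  {p,q,r,s,u}  = {p,s} ∪ {q,r,s,u}
  {p,q,r,t,u}  = {p,t} ∪ {q,r,t,u}
  {q,r,s,t,u}  = {q,r,s,u} ∪ {q,r,t,u}
  — 11 sets.
Pass 3. New:
  {p}  = {q,r,s,t,u}ᶜ
  {s}  = {p,q,r,t,u}ᶜ
  {t}  = {p,q,r,s,u}ᶜ
  — 14 sets.
Pass 4 (2 new):
  {s,t}  = {s} ∪ {t}
  {p,q,r,u}  = {p} ∪ {q,r,u}
  — 16 sets.
Pass 5: stable.

Hence σ(𝒢) has 16 members: { {}, {p}, {s}, {t}, {p,s}, {p,t}, {s,t}, {p,s,t}, {q,r,u}, {p,q,r,u}, {q,r,s,u}, {q,r,t,u}, {p,q,r,s,u}, {p,q,r,t,u}, {q,r,s,t,u}, Ω }.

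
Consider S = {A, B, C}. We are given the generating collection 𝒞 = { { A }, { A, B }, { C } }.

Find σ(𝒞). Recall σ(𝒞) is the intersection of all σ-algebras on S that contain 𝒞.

Initial family (5 sets): { {  }, { A }, { C }, { A, B }, S }.
Step 1 (2 new):
  { A, C }  = { C } ∪ { A }
  { B, C }  = ᶜ of { A }
  (now 7)
Step 2: 1 new —
  { B }  = ᶜ of { A, C }
  (now 8)
Step 3 adds nothing — fixpoint reached.

Hence σ(𝒞) has 8 members: { {  }, { A }, { B }, { C }, { A, B }, { A, C }, { B, C }, S }.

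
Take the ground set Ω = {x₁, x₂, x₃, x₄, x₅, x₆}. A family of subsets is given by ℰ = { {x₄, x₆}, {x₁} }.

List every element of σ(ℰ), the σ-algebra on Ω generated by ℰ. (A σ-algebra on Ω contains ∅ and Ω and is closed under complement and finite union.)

Seed the family with ℰ together with ∅ and Ω: { ∅, {x₁}, {x₄, x₆}, Ω }.
Pass 1. New:
  {x₁, x₄, x₆}  = {x₄, x₆} ∪ {x₁}
  {x₁, x₂, x₃, x₅}  = Ω∖{x₄, x₆}
  {x₂, x₃, x₄, x₅, x₆}  = Ω∖{x₁}
  — 7 sets.
Pass 2. New:
  {x₂, x₃, x₅}  = Ω∖{x₁, x₄, x₆}
  — 8 sets.
Pass 3 adds nothing — fixpoint reached.

σ(ℰ) = { ∅, {x₁}, {x₄, x₆}, {x₁, x₄, x₆}, {x₂, x₃, x₅}, {x₁, x₂, x₃, x₅}, {x₂, x₃, x₄, x₅, x₆}, Ω }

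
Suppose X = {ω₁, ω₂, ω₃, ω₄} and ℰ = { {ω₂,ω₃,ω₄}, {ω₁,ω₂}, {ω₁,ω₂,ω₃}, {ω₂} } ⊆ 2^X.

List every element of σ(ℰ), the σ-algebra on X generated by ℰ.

σ(ℰ) (16 sets): { {}, {ω₁}, {ω₂}, {ω₃}, {ω₄}, {ω₁,ω₂}, {ω₁,ω₃}, {ω₁,ω₄}, {ω₂,ω₃}, {ω₂,ω₄}, {ω₃,ω₄}, {ω₁,ω₂,ω₃}, {ω₁,ω₂,ω₄}, {ω₁,ω₃,ω₄}, {ω₂,ω₃,ω₄}, X }

Check:
Initial family (6 sets): { {}, {ω₂}, {ω₁,ω₂}, {ω₁,ω₂,ω₃}, {ω₂,ω₃,ω₄}, X }.
Pass 1 adds 4:
  {ω₁}  = ᶜ of {ω₂,ω₃,ω₄}
  {ω₄}  = ᶜ of {ω₁,ω₂,ω₃}
  {ω₃,ω₄}  = ᶜ of {ω₁,ω₂}
  {ω₁,ω₃,ω₄}  = ᶜ of {ω₂}
  [10 total]
Pass 2 (3 new):
  {ω₁,ω₄}  = {ω₄} ∪ {ω₁}
  {ω₂,ω₄}  = {ω₂} ∪ {ω₄}
  {ω₁,ω₂,ω₄}  = {ω₁,ω₂} ∪ {ω₄}
  [13 total]
Pass 3: 3 new —
  {ω₃}  = ᶜ of {ω₁,ω₂,ω₄}
  {ω₁,ω₃}  = ᶜ of {ω₂,ω₄}
  {ω₂,ω₃}  = ᶜ of {ω₁,ω₄}
  [16 total]
After Pass 4 the family is unchanged; done.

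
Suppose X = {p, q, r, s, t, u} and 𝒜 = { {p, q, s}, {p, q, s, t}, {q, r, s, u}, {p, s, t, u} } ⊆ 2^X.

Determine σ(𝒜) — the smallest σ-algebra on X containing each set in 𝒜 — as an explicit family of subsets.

Start: 𝒜 ∪ {∅, X} = { {}, {p, q, s}, {p, q, s, t}, {p, s, t, u}, {q, r, s, u}, X }.
Step 1 (6 new):
  {p, t}  = ᶜ of {q, r, s, u}
  {q, r}  = ᶜ of {p, s, t, u}
  {r, u}  = ᶜ of {p, q, s, t}
  {r, t, u}  = ᶜ of {p, q, s}
  {p, q, r, s, u}  = {q, r, s, u} ∪ {p, q, s}
  {p, q, s, t, u}  = {p, s, t, u} ∪ {p, q, s, t}
  [12 total]
Step 2: +10 →
  {r}  = ᶜ of {p, q, s, t, u}
  {t}  = ᶜ of {p, q, r, s, u}
  {q, r, u}  = {q, r} ∪ {r, u}
  {p, q, r, s}  = {p, q, s} ∪ {q, r}
  {p, q, r, t}  = {q, r} ∪ {p, t}
  {p, r, t, u}  = {r, u} ∪ {p, t}
  {q, r, t, u}  = {q, r} ∪ {r, t, u}
  {p, q, r, s, t}  = {p, q, s, t} ∪ {q, r}
  {p, r, s, t, u}  = {p, s, t, u} ∪ {r, u}
  {q, r, s, t, u}  = {q, r, s, u} ∪ {r, t, u}
  [22 total]
Step 3: +12 →
  {p}  = ᶜ of {q, r, s, t, u}
  {q}  = ᶜ of {p, r, s, t, u}
  {u}  = ᶜ of {p, q, r, s, t}
  {p, s}  = ᶜ of {q, r, t, u}
  {q, s}  = ᶜ of {p, r, t, u}
  {r, t}  = {t} ∪ {r}
  {s, u}  = ᶜ of {p, q, r, t}
  {t, u}  = ᶜ of {p, q, r, s}
  {p, r, t}  = {p, t} ∪ {r}
  {p, s, t}  = ᶜ of {q, r, u}
  {q, r, t}  = {t} ∪ {q, r}
  {p, q, r, t, u}  = {p, t} ∪ {q, r, t, u}
  [34 total]
Step 4. New:
  {s}  = ᶜ of {p, q, r, t, u}
  {p, q}  = {q} ∪ {p}
  {p, r}  = {r} ∪ {p}
  {p, u}  = {u} ∪ {p}
  {q, t}  = {q} ∪ {t}
  {q, u}  = {q} ∪ {u}
  {p, q, r}  = {q, r} ∪ {p}
  {p, q, t}  = {q} ∪ {p, t}
  {p, r, s}  = {r} ∪ {p, s}
  {p, r, u}  = {r, u} ∪ {p}
  {p, s, u}  = ᶜ of {q, r, t}
  {p, t, u}  = {t, u} ∪ {p, t}
  {q, r, s}  = {r} ∪ {q, s}
  {q, s, t}  = {t} ∪ {q, s}
  {q, s, u}  = ᶜ of {p, r, t}
  {q, t, u}  = {t, u} ∪ {q}
  {r, s, u}  = {r} ∪ {s, u}
  {s, t, u}  = {t, u} ∪ {s, u}
  {p, q, r, u}  = {q, r, u} ∪ {p}
  {p, q, s, u}  = ᶜ of {r, t}
  {p, r, s, t}  = {p, s, t} ∪ {p, r, t}
  {p, r, s, u}  = {p, s} ∪ {r, u}
  {q, r, s, t}  = {q, r, t} ∪ {q, s}
  {q, s, t, u}  = {t, u} ∪ {q, s}
  {r, s, t, u}  = {r, t, u} ∪ {s, u}
  [59 total]
Step 5. New:
  {r, s}  = {r} ∪ {s}
  {s, t}  = ᶜ of {p, q, r, u}
  {p, q, u}  = {p, u} ∪ {q}
  {r, s, t}  = {r, t} ∪ {s}
  {p, q, t, u}  = {q, t} ∪ {p, u}
  [64 total]
Step 6: already closed under ᶜ and ∪.

Therefore σ(𝒜) = { {}, {p}, {q}, {r}, {s}, {t}, {u}, {p, q}, {p, r}, {p, s}, {p, t}, {p, u}, {q, r}, {q, s}, {q, t}, {q, u}, {r, s}, {r, t}, {r, u}, {s, t}, {s, u}, {t, u}, {p, q, r}, {p, q, s}, {p, q, t}, {p, q, u}, {p, r, s}, {p, r, t}, {p, r, u}, {p, s, t}, {p, s, u}, {p, t, u}, {q, r, s}, {q, r, t}, {q, r, u}, {q, s, t}, {q, s, u}, {q, t, u}, {r, s, t}, {r, s, u}, {r, t, u}, {s, t, u}, {p, q, r, s}, {p, q, r, t}, {p, q, r, u}, {p, q, s, t}, {p, q, s, u}, {p, q, t, u}, {p, r, s, t}, {p, r, s, u}, {p, r, t, u}, {p, s, t, u}, {q, r, s, t}, {q, r, s, u}, {q, r, t, u}, {q, s, t, u}, {r, s, t, u}, {p, q, r, s, t}, {p, q, r, s, u}, {p, q, r, t, u}, {p, q, s, t, u}, {p, r, s, t, u}, {q, r, s, t, u}, X } (|σ(𝒜)| = 64).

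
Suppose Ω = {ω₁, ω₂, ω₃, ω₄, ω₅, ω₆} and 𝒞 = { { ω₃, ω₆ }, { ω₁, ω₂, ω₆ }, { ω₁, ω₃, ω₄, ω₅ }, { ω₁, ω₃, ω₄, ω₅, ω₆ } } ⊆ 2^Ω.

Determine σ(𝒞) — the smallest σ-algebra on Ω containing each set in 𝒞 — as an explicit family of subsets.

Begin from { {}, { ω₃, ω₆ }, { ω₁, ω₂, ω₆ }, { ω₁, ω₃, ω₄, ω₅ }, { ω₁, ω₃, ω₄, ω₅, ω₆ }, Ω } (that is, 𝒞 plus ∅ and Ω).
Round 1: +5 →
  { ω₂ }  = complement { ω₁, ω₃, ω₄, ω₅, ω₆ }
  { ω₂, ω₆ }  = complement { ω₁, ω₃, ω₄, ω₅ }
  { ω₃, ω₄, ω₅ }  = complement { ω₁, ω₂, ω₆ }
  { ω₁, ω₂, ω₃, ω₆ }  = { ω₃, ω₆ } ∪ { ω₁, ω₂, ω₆ }
  { ω₁, ω₂, ω₄, ω₅ }  = complement { ω₃, ω₆ }
  |family| = 11
Round 2: 7 new —
  { ω₄, ω₅ }  = complement { ω₁, ω₂, ω₃, ω₆ }
  { ω₂, ω₃, ω₆ }  = { ω₂ } ∪ { ω₃, ω₆ }
  { ω₂, ω₃, ω₄, ω₅ }  = { ω₃, ω₄, ω₅ } ∪ { ω₂ }
  { ω₃, ω₄, ω₅, ω₆ }  = { ω₃, ω₄, ω₅ } ∪ { ω₃, ω₆ }
  { ω₁, ω₂, ω₃, ω₄, ω₅ }  = { ω₃, ω₄, ω₅ } ∪ { ω₁, ω₂, ω₄, ω₅ }
  { ω₁, ω₂, ω₄, ω₅, ω₆ }  = { ω₂, ω₆ } ∪ { ω₁, ω₂, ω₄, ω₅ }
  { ω₂, ω₃, ω₄, ω₅, ω₆ }  = { ω₃, ω₄, ω₅ } ∪ { ω₂, ω₆ }
  |family| = 18
Round 3: 8 new —
  { ω₁ }  = complement { ω₂, ω₃, ω₄, ω₅, ω₆ }
  { ω₃ }  = complement { ω₁, ω₂, ω₄, ω₅, ω₆ }
  { ω₆ }  = complement { ω₁, ω₂, ω₃, ω₄, ω₅ }
  { ω₁, ω₂ }  = complement { ω₃, ω₄, ω₅, ω₆ }
  { ω₁, ω₆ }  = complement { ω₂, ω₃, ω₄, ω₅ }
  { ω₁, ω₄, ω₅ }  = complement { ω₂, ω₃, ω₆ }
  { ω₂, ω₄, ω₅ }  = { ω₄, ω₅ } ∪ { ω₂ }
  { ω₂, ω₄, ω₅, ω₆ }  = { ω₄, ω₅ } ∪ { ω₂, ω₆ }
  |family| = 26
Round 4 (6 new):
  { ω₁, ω₃ }  = complement { ω₂, ω₄, ω₅, ω₆ }
  { ω₂, ω₃ }  = { ω₂ } ∪ { ω₃ }
  { ω₁, ω₂, ω₃ }  = { ω₁, ω₂ } ∪ { ω₃ }
  { ω₁, ω₃, ω₆ }  = complement { ω₂, ω₄, ω₅ }
  { ω₄, ω₅, ω₆ }  = { ω₆ } ∪ { ω₄, ω₅ }
  { ω₁, ω₄, ω₅, ω₆ }  = { ω₁, ω₄, ω₅ } ∪ { ω₁, ω₆ }
  |family| = 32
After Round 5 the family is unchanged; done.

σ(𝒞) = { {}, { ω₁ }, { ω₂ }, { ω₃ }, { ω₆ }, { ω₁, ω₂ }, { ω₁, ω₃ }, { ω₁, ω₆ }, { ω₂, ω₃ }, { ω₂, ω₆ }, { ω₃, ω₆ }, { ω₄, ω₅ }, { ω₁, ω₂, ω₃ }, { ω₁, ω₂, ω₆ }, { ω₁, ω₃, ω₆ }, { ω₁, ω₄, ω₅ }, { ω₂, ω₃, ω₆ }, { ω₂, ω₄, ω₅ }, { ω₃, ω₄, ω₅ }, { ω₄, ω₅, ω₆ }, { ω₁, ω₂, ω₃, ω₆ }, { ω₁, ω₂, ω₄, ω₅ }, { ω₁, ω₃, ω₄, ω₅ }, { ω₁, ω₄, ω₅, ω₆ }, { ω₂, ω₃, ω₄, ω₅ }, { ω₂, ω₄, ω₅, ω₆ }, { ω₃, ω₄, ω₅, ω₆ }, { ω₁, ω₂, ω₃, ω₄, ω₅ }, { ω₁, ω₂, ω₄, ω₅, ω₆ }, { ω₁, ω₃, ω₄, ω₅, ω₆ }, { ω₂, ω₃, ω₄, ω₅, ω₆ }, Ω }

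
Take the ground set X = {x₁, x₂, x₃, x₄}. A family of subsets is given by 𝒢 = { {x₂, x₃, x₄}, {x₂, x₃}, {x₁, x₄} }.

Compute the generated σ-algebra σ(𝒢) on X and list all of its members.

Answer: σ(𝒢) = { ∅, {x₁}, {x₄}, {x₁, x₄}, {x₂, x₃}, {x₁, x₂, x₃}, {x₂, x₃, x₄}, X }

Trace:
Take S₀ = 𝒢 ∪ {∅, X} = { ∅, {x₁, x₄}, {x₂, x₃}, {x₂, x₃, x₄}, X }.
Pass 1 (1 new):
  {x₁}  = {x₂, x₃, x₄}ᶜ
  — 6 sets.
Pass 2 adds 1:
  {x₁, x₂, x₃}  = {x₂, x₃} ∪ {x₁}
  — 7 sets.
Pass 3: +1 →
  {x₄}  = {x₁, x₂, x₃}ᶜ
  — 8 sets.
Pass 4: stable.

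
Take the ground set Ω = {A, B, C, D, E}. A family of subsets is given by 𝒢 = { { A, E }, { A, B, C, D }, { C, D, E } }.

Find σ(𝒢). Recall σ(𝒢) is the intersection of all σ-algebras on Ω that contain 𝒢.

Begin from { {  }, { A, E }, { C, D, E }, { A, B, C, D }, Ω } (that is, 𝒢 plus ∅ and Ω).
Step 1 adds 4:
  { E }  = ᶜ of { A, B, C, D }
  { A, B }  = ᶜ of { C, D, E }
  { B, C, D }  = ᶜ of { A, E }
  { A, C, D, E }  = { C, D, E } ∪ { A, E }
  — 9 sets.
Step 2: +3 →
  { B }  = ᶜ of { A, C, D, E }
  { A, B, E }  = { A, B } ∪ { E }
  { B, C, D, E }  = { C, D, E } ∪ { B, C, D }
  — 12 sets.
Step 3 (3 new):
  { A }  = ᶜ of { B, C, D, E }
  { B, E }  = { B } ∪ { E }
  { C, D }  = ᶜ of { A, B, E }
  — 15 sets.
Step 4. New:
  { A, C, D }  = ᶜ of { B, E }
  — 16 sets.
Step 5: already closed under ᶜ and ∪.

σ(𝒢) = { {  }, { A }, { B }, { E }, { A, B }, { A, E }, { B, E }, { C, D }, { A, B, E }, { A, C, D }, { B, C, D }, { C, D, E }, { A, B, C, D }, { A, C, D, E }, { B, C, D, E }, Ω }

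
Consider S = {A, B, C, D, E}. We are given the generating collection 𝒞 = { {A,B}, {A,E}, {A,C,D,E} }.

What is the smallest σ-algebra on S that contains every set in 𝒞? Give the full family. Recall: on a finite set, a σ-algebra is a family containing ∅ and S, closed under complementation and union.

σ(𝒞) (16 sets): { {}, {A}, {B}, {E}, {A,B}, {A,E}, {B,E}, {C,D}, {A,B,E}, {A,C,D}, {B,C,D}, {C,D,E}, {A,B,C,D}, {A,C,D,E}, {B,C,D,E}, S }

Trace:
Start: 𝒞 ∪ {∅, S} = { {}, {A,B}, {A,E}, {A,C,D,E}, S }.
Step 1 adds 4:
  {B}  = S∖{A,C,D,E}
  {A,B,E}  = {A,B} ∪ {A,E}
  {B,C,D}  = S∖{A,E}
  {C,D,E}  = S∖{A,B}
Step 2: +3 →
  {C,D}  = S∖{A,B,E}
  {A,B,C,D}  = {B,C,D} ∪ {A,B}
  {B,C,D,E}  = {C,D,E} ∪ {B,C,D}
Step 3 adds 2:
  {A}  = S∖{B,C,D,E}
  {E}  = S∖{A,B,C,D}
Step 4 adds 2:
  {B,E}  = {B} ∪ {E}
  {A,C,D}  = {C,D} ∪ {A}
Step 5: already closed under ᶜ and ∪.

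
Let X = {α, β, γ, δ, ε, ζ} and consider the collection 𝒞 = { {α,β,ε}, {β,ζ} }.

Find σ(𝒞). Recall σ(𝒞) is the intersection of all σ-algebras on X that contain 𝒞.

Begin from { ∅, {β,ζ}, {α,β,ε}, X } (that is, 𝒞 plus ∅ and X).
Iteration 1. New:
  {γ,δ,ζ}  = X∖{α,β,ε}
  {α,β,ε,ζ}  = {α,β,ε} ∪ {β,ζ}
  {α,γ,δ,ε}  = X∖{β,ζ}
  [7 total]
Iteration 2. New:
  {γ,δ}  = X∖{α,β,ε,ζ}
  {β,γ,δ,ζ}  = {γ,δ,ζ} ∪ {β,ζ}
  {α,β,γ,δ,ε}  = {α,β,ε} ∪ {α,γ,δ,ε}
  {α,γ,δ,ε,ζ}  = {α,γ,δ,ε} ∪ {γ,δ,ζ}
  [11 total]
Iteration 3 (3 new):
  {β}  = X∖{α,γ,δ,ε,ζ}
  {ζ}  = X∖{α,β,γ,δ,ε}
  {α,ε}  = X∖{β,γ,δ,ζ}
  [14 total]
Iteration 4: 2 new —
  {α,ε,ζ}  = {α,ε} ∪ {ζ}
  {β,γ,δ}  = {γ,δ} ∪ {β}
  [16 total]
Iteration 5: stable.

Therefore σ(𝒞) = { ∅, {β}, {ζ}, {α,ε}, {β,ζ}, {γ,δ}, {α,β,ε}, {α,ε,ζ}, {β,γ,δ}, {γ,δ,ζ}, {α,β,ε,ζ}, {α,γ,δ,ε}, {β,γ,δ,ζ}, {α,β,γ,δ,ε}, {α,γ,δ,ε,ζ}, X } (|σ(𝒞)| = 16).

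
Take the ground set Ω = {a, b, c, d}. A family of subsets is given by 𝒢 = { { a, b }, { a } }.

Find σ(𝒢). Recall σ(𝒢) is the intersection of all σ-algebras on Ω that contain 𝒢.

Take S₀ = 𝒢 ∪ {∅, Ω} = { ∅, { a }, { a, b }, Ω }.
Round 1: +2 →
  { c, d }  = { a, b }ᶜ
  { b, c, d }  = { a }ᶜ
Round 2 adds 1:
  { a, c, d }  = { c, d } ∪ { a }
Round 3 (1 new):
  { b }  = { a, c, d }ᶜ
Round 4: already closed under ᶜ and ∪.

Hence σ(𝒢) has 8 members: { ∅, { a }, { b }, { a, b }, { c, d }, { a, c, d }, { b, c, d }, Ω }.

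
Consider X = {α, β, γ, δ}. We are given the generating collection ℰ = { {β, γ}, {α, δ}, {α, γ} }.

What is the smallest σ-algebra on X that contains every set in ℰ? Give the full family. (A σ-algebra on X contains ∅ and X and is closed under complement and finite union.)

Start: ℰ ∪ {∅, X} = { {}, {α, γ}, {α, δ}, {β, γ}, X }.
Pass 1 (3 new):
  {β, δ}  = {α, γ}ᶜ
  {α, β, γ}  = {β, γ} ∪ {α, γ}
  {α, γ, δ}  = {α, δ} ∪ {α, γ}
  |family| = 8
Pass 2 (4 new):
  {β}  = {α, γ, δ}ᶜ
  {δ}  = {α, β, γ}ᶜ
  {α, β, δ}  = {α, δ} ∪ {β, δ}
  {β, γ, δ}  = {β, γ} ∪ {β, δ}
  |family| = 12
Pass 3: +2 →
  {α}  = {β, γ, δ}ᶜ
  {γ}  = {α, β, δ}ᶜ
  |family| = 14
Pass 4: 2 new —
  {α, β}  = {β} ∪ {α}
  {γ, δ}  = {γ} ∪ {δ}
  |family| = 16
Pass 5: stable.

Therefore σ(ℰ) = { {}, {α}, {β}, {γ}, {δ}, {α, β}, {α, γ}, {α, δ}, {β, γ}, {β, δ}, {γ, δ}, {α, β, γ}, {α, β, δ}, {α, γ, δ}, {β, γ, δ}, X } (|σ(ℰ)| = 16).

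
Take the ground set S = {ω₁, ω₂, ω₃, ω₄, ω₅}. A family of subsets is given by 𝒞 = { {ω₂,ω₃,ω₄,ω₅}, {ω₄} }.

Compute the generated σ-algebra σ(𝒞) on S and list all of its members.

Start: 𝒞 ∪ {∅, S} = { {}, {ω₄}, {ω₂,ω₃,ω₄,ω₅}, S }.
Pass 1: +2 →
  {ω₁}  = ᶜ of {ω₂,ω₃,ω₄,ω₅}
  {ω₁,ω₂,ω₃,ω₅}  = ᶜ of {ω₄}
  |family| = 6
Pass 2. New:
  {ω₁,ω₄}  = {ω₄} ∪ {ω₁}
  |family| = 7
Pass 3 adds 1:
  {ω₂,ω₃,ω₅}  = ᶜ of {ω₁,ω₄}
  |family| = 8
Pass 4: no new sets; the family is a σ-algebra.

Hence σ(𝒞) has 8 members: { {}, {ω₁}, {ω₄}, {ω₁,ω₄}, {ω₂,ω₃,ω₅}, {ω₁,ω₂,ω₃,ω₅}, {ω₂,ω₃,ω₄,ω₅}, S }.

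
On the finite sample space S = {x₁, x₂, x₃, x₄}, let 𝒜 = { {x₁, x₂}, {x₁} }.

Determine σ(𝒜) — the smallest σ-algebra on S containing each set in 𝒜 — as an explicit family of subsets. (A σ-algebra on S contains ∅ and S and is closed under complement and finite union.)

Seed the family with 𝒜 together with ∅ and S: { ∅, {x₁}, {x₁, x₂}, S }.
Step 1 adds 2:
  {x₃, x₄}  = S∖{x₁, x₂}
  {x₂, x₃, x₄}  = S∖{x₁}
  (now 6)
Step 2: +1 →
  {x₁, x₃, x₄}  = {x₃, x₄} ∪ {x₁}
  (now 7)
Step 3 (1 new):
  {x₂}  = S∖{x₁, x₃, x₄}
  (now 8)
Step 4: stable.

Hence σ(𝒜) has 8 members: { ∅, {x₁}, {x₂}, {x₁, x₂}, {x₃, x₄}, {x₁, x₃, x₄}, {x₂, x₃, x₄}, S }.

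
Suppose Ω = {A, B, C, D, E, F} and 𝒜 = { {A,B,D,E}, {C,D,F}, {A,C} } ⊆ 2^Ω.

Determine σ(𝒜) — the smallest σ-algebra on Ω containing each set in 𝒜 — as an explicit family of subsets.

σ(𝒜) = { {}, {A}, {C}, {D}, {F}, {A,C}, {A,D}, {A,F}, {B,E}, {C,D}, {C,F}, {D,F}, {A,B,E}, {A,C,D}, {A,C,F}, {A,D,F}, {B,C,E}, {B,D,E}, {B,E,F}, {C,D,F}, {A,B,C,E}, {A,B,D,E}, {A,B,E,F}, {A,C,D,F}, {B,C,D,E}, {B,C,E,F}, {B,D,E,F}, {A,B,C,D,E}, {A,B,C,E,F}, {A,B,D,E,F}, {B,C,D,E,F}, Ω }

Check:
Initial family (5 sets): { {}, {A,C}, {C,D,F}, {A,B,D,E}, Ω }.
Pass 1: +5 →
  {C,F}  = Ω∖{A,B,D,E}
  {A,B,E}  = Ω∖{C,D,F}
  {A,C,D,F}  = {A,C} ∪ {C,D,F}
  {B,D,E,F}  = Ω∖{A,C}
  {A,B,C,D,E}  = {A,C} ∪ {A,B,D,E}
Pass 2. New:
  {F}  = Ω∖{A,B,C,D,E}
  {B,E}  = Ω∖{A,C,D,F}
  {A,C,F}  = {A,C} ∪ {C,F}
  {A,B,C,E}  = {A,B,E} ∪ {A,C}
  {A,B,C,E,F}  = {A,B,E} ∪ {C,F}
  {A,B,D,E,F}  = {A,B,D,E} ∪ {B,D,E,F}
  {B,C,D,E,F}  = {B,D,E,F} ∪ {C,F}
Pass 3. New:
  {A}  = Ω∖{B,C,D,E,F}
  {C}  = Ω∖{A,B,D,E,F}
  {D}  = Ω∖{A,B,C,E,F}
  {D,F}  = Ω∖{A,B,C,E}
  {B,D,E}  = Ω∖{A,C,F}
  {B,E,F}  = {B,E} ∪ {F}
  {A,B,E,F}  = {A,B,E} ∪ {F}
  {B,C,E,F}  = {B,E} ∪ {C,F}
Pass 4. New:
  {A,D}  = Ω∖{B,C,E,F}
  {A,F}  = {A} ∪ {F}
  {C,D}  = Ω∖{A,B,E,F}
  {A,C,D}  = Ω∖{B,E,F}
  {A,D,F}  = {A} ∪ {D,F}
  {B,C,E}  = {B,E} ∪ {C}
  {B,C,D,E}  = {C} ∪ {B,D,E}
Pass 5: stable.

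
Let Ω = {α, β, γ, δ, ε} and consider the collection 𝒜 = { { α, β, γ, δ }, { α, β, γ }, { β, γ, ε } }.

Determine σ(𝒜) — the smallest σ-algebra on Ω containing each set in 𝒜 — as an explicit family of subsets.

Begin from { ∅, { α, β, γ }, { β, γ, ε }, { α, β, γ, δ }, Ω } (that is, 𝒜 plus ∅ and Ω).
Step 1 (4 new):
  { ε }  = { α, β, γ, δ }ᶜ
  { α, δ }  = { β, γ, ε }ᶜ
  { δ, ε }  = { α, β, γ }ᶜ
  { α, β, γ, ε }  = { β, γ, ε } ∪ { α, β, γ }
Step 2: 3 new —
  { δ }  = { α, β, γ, ε }ᶜ
  { α, δ, ε }  = { ε } ∪ { α, δ }
  { β, γ, δ, ε }  = { δ, ε } ∪ { β, γ, ε }
Step 3. New:
  { α }  = { β, γ, δ, ε }ᶜ
  { β, γ }  = { α, δ, ε }ᶜ
Step 4: +2 →
  { α, ε }  = { ε } ∪ { α }
  { β, γ, δ }  = { β, γ } ∪ { δ }
Step 5: closed — nothing new.

Therefore σ(𝒜) = { ∅, { α }, { δ }, { ε }, { α, δ }, { α, ε }, { β, γ }, { δ, ε }, { α, β, γ }, { α, δ, ε }, { β, γ, δ }, { β, γ, ε }, { α, β, γ, δ }, { α, β, γ, ε }, { β, γ, δ, ε }, Ω } (|σ(𝒜)| = 16).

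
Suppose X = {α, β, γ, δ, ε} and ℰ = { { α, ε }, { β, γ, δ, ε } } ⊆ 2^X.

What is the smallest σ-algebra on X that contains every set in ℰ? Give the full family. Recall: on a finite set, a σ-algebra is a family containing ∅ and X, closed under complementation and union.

σ(ℰ) (8 sets): { {  }, { α }, { ε }, { α, ε }, { β, γ, δ }, { α, β, γ, δ }, { β, γ, δ, ε }, X }

Check:
Seed the family with ℰ together with ∅ and X: { {  }, { α, ε }, { β, γ, δ, ε }, X }.
Step 1 adds 2:
  { α }  = complement { β, γ, δ, ε }
  { β, γ, δ }  = complement { α, ε }
  [6 total]
Step 2: +1 →
  { α, β, γ, δ }  = { β, γ, δ } ∪ { α }
  [7 total]
Step 3 (1 new):
  { ε }  = complement { α, β, γ, δ }
  [8 total]
Step 4: stable.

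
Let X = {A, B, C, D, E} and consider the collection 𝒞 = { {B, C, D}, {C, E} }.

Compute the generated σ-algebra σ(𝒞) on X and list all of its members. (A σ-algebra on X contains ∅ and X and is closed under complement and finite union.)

Initial family (4 sets): { ∅, {C, E}, {B, C, D}, X }.
Pass 1: +3 →
  {A, E}  = X∖{B, C, D}
  {A, B, D}  = X∖{C, E}
  {B, C, D, E}  = {C, E} ∪ {B, C, D}
  |family| = 7
Pass 2 adds 4:
  {A}  = X∖{B, C, D, E}
  {A, C, E}  = {A, E} ∪ {C, E}
  {A, B, C, D}  = {B, C, D} ∪ {A, B, D}
  {A, B, D, E}  = {A, E} ∪ {A, B, D}
  |family| = 11
Pass 3: +3 →
  {C}  = X∖{A, B, D, E}
  {E}  = X∖{A, B, C, D}
  {B, D}  = X∖{A, C, E}
  |family| = 14
Pass 4: 2 new —
  {A, C}  = {C} ∪ {A}
  {B, D, E}  = {B, D} ∪ {E}
  |family| = 16
Pass 5: stable.

σ(𝒞) = { ∅, {A}, {C}, {E}, {A, C}, {A, E}, {B, D}, {C, E}, {A, B, D}, {A, C, E}, {B, C, D}, {B, D, E}, {A, B, C, D}, {A, B, D, E}, {B, C, D, E}, X }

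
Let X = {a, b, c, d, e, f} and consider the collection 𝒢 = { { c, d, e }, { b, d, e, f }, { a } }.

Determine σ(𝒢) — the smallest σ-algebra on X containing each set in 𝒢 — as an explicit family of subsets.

σ(𝒢) (16 sets): { {  }, { a }, { c }, { a, c }, { b, f }, { d, e }, { a, b, f }, { a, d, e }, { b, c, f }, { c, d, e }, { a, b, c, f }, { a, c, d, e }, { b, d, e, f }, { a, b, d, e, f }, { b, c, d, e, f }, X }

Check:
Begin from { {  }, { a }, { c, d, e }, { b, d, e, f }, X } (that is, 𝒢 plus ∅ and X).
Step 1 adds 5:
  { a, c }  = ᶜ of { b, d, e, f }
  { a, b, f }  = ᶜ of { c, d, e }
  { a, c, d, e }  = { c, d, e } ∪ { a }
  { a, b, d, e, f }  = { b, d, e, f } ∪ { a }
  { b, c, d, e, f }  = ᶜ of { a }
  [10 total]
Step 2: +3 →
  { c }  = ᶜ of { a, b, d, e, f }
  { b, f }  = ᶜ of { a, c, d, e }
  { a, b, c, f }  = { a, c } ∪ { a, b, f }
  [13 total]
Step 3 adds 2:
  { d, e }  = ᶜ of { a, b, c, f }
  { b, c, f }  = { c } ∪ { b, f }
  [15 total]
Step 4 (1 new):
  { a, d, e }  = ᶜ of { b, c, f }
  [16 total]
Step 5 adds nothing — fixpoint reached.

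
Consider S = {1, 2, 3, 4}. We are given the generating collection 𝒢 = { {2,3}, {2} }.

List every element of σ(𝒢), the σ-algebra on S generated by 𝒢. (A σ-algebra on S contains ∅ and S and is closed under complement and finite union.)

Seed the family with 𝒢 together with ∅ and S: { {}, {2}, {2,3}, S }.
Iteration 1: 2 new —
  {1,4}  = complement {2,3}
  {1,3,4}  = complement {2}
  — 6 sets.
Iteration 2: +1 →
  {1,2,4}  = {1,4} ∪ {2}
  — 7 sets.
Iteration 3 adds 1:
  {3}  = complement {1,2,4}
  — 8 sets.
Iteration 4: no new sets; the family is a σ-algebra.

Therefore σ(𝒢) = { {}, {2}, {3}, {1,4}, {2,3}, {1,2,4}, {1,3,4}, S } (|σ(𝒢)| = 8).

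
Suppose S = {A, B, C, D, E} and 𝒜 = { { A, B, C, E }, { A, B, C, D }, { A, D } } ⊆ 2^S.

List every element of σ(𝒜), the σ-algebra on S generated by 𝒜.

Initial family (5 sets): { {  }, { A, D }, { A, B, C, D }, { A, B, C, E }, S }.
Round 1 (3 new):
  { D }  = ᶜ of { A, B, C, E }
  { E }  = ᶜ of { A, B, C, D }
  { B, C, E }  = ᶜ of { A, D }
  |family| = 8
Round 2: +3 →
  { D, E }  = { D } ∪ { E }
  { A, D, E }  = { A, D } ∪ { E }
  { B, C, D, E }  = { D } ∪ { B, C, E }
  |family| = 11
Round 3. New:
  { A }  = ᶜ of { B, C, D, E }
  { B, C }  = ᶜ of { A, D, E }
  { A, B, C }  = ᶜ of { D, E }
  |family| = 14
Round 4. New:
  { A, E }  = { E } ∪ { A }
  { B, C, D }  = { B, C } ∪ { D }
  |family| = 16
Round 5: closed — nothing new.

|σ(𝒜)| = 16.  σ(𝒜) = { {  }, { A }, { D }, { E }, { A, D }, { A, E }, { B, C }, { D, E }, { A, B, C }, { A, D, E }, { B, C, D }, { B, C, E }, { A, B, C, D }, { A, B, C, E }, { B, C, D, E }, S }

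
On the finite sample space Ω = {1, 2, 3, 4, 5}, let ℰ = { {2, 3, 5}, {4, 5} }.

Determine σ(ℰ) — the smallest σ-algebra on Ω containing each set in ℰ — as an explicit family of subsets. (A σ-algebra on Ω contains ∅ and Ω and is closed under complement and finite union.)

Begin from { {}, {4, 5}, {2, 3, 5}, Ω } (that is, ℰ plus ∅ and Ω).
Iteration 1 (3 new):
  {1, 4}  = Ω∖{2, 3, 5}
  {1, 2, 3}  = Ω∖{4, 5}
  {2, 3, 4, 5}  = {4, 5} ∪ {2, 3, 5}
  |family| = 7
Iteration 2 (4 new):
  {1}  = Ω∖{2, 3, 4, 5}
  {1, 4, 5}  = {4, 5} ∪ {1, 4}
  {1, 2, 3, 4}  = {1, 2, 3} ∪ {1, 4}
  {1, 2, 3, 5}  = {2, 3, 5} ∪ {1, 2, 3}
  |family| = 11
Iteration 3: +3 →
  {4}  = Ω∖{1, 2, 3, 5}
  {5}  = Ω∖{1, 2, 3, 4}
  {2, 3}  = Ω∖{1, 4, 5}
  |family| = 14
Iteration 4 adds 2:
  {1, 5}  = {5} ∪ {1}
  {2, 3, 4}  = {2, 3} ∪ {4}
  |family| = 16
Iteration 5: no new sets; the family is a σ-algebra.

Therefore σ(ℰ) = { {}, {1}, {4}, {5}, {1, 4}, {1, 5}, {2, 3}, {4, 5}, {1, 2, 3}, {1, 4, 5}, {2, 3, 4}, {2, 3, 5}, {1, 2, 3, 4}, {1, 2, 3, 5}, {2, 3, 4, 5}, Ω } (|σ(ℰ)| = 16).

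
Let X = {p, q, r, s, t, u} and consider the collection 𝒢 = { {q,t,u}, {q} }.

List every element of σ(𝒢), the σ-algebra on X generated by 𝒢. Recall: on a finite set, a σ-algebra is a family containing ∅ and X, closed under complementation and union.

Take S₀ = 𝒢 ∪ {∅, X} = { {}, {q}, {q,t,u}, X }.
Step 1. New:
  {p,r,s}  = {q,t,u}ᶜ
  {p,r,s,t,u}  = {q}ᶜ
  |family| = 6
Step 2 adds 1:
  {p,q,r,s}  = {p,r,s} ∪ {q}
  |family| = 7
Step 3 (1 new):
  {t,u}  = {p,q,r,s}ᶜ
  |family| = 8
Step 4: already closed under ᶜ and ∪.

|σ(𝒢)| = 8.  σ(𝒢) = { {}, {q}, {t,u}, {p,r,s}, {q,t,u}, {p,q,r,s}, {p,r,s,t,u}, X }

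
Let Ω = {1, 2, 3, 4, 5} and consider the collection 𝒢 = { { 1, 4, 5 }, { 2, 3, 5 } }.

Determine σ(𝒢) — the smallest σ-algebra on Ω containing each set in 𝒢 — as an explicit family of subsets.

Initial family (4 sets): { {  }, { 1, 4, 5 }, { 2, 3, 5 }, Ω }.
Step 1 adds 2:
  { 1, 4 }  = { 2, 3, 5 }ᶜ
  { 2, 3 }  = { 1, 4, 5 }ᶜ
  |family| = 6
Step 2 (1 new):
  { 1, 2, 3, 4 }  = { 1, 4 } ∪ { 2, 3 }
  |family| = 7
Step 3 (1 new):
  { 5 }  = { 1, 2, 3, 4 }ᶜ
  |family| = 8
Step 4: stable.

σ(𝒢) = { {  }, { 5 }, { 1, 4 }, { 2, 3 }, { 1, 4, 5 }, { 2, 3, 5 }, { 1, 2, 3, 4 }, Ω }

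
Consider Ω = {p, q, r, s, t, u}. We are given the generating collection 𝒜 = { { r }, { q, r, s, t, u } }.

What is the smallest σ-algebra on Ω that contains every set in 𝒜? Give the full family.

Answer: σ(𝒜) = { ∅, { p }, { r }, { p, r }, { q, s, t, u }, { p, q, s, t, u }, { q, r, s, t, u }, Ω }

Derivation:
Seed the family with 𝒜 together with ∅ and Ω: { ∅, { r }, { q, r, s, t, u }, Ω }.
Pass 1 adds 2:
  { p }  = ᶜ of { q, r, s, t, u }
  { p, q, s, t, u }  = ᶜ of { r }
  |family| = 6
Pass 2: +1 →
  { p, r }  = { r } ∪ { p }
  |family| = 7
Pass 3 (1 new):
  { q, s, t, u }  = ᶜ of { p, r }
  |family| = 8
Pass 4: no new sets; the family is a σ-algebra.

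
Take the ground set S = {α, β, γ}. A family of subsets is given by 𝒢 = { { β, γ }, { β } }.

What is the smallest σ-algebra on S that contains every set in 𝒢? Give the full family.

Start: 𝒢 ∪ {∅, S} = { ∅, { β }, { β, γ }, S }.
Round 1. New:
  { α }  = S∖{ β, γ }
  { α, γ }  = S∖{ β }
  [6 total]
Round 2. New:
  { α, β }  = { β } ∪ { α }
  [7 total]
Round 3: 1 new —
  { γ }  = S∖{ α, β }
  [8 total]
Round 4: no new sets; the family is a σ-algebra.

σ(𝒢) = { ∅, { α }, { β }, { γ }, { α, β }, { α, γ }, { β, γ }, S }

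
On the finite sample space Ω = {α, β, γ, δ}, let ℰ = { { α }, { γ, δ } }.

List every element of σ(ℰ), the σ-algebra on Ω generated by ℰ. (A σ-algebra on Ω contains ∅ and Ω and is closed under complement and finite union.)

Seed the family with ℰ together with ∅ and Ω: { {  }, { α }, { γ, δ }, Ω }.
Iteration 1. New:
  { α, β }  = { γ, δ }ᶜ
  { α, γ, δ }  = { γ, δ } ∪ { α }
  { β, γ, δ }  = { α }ᶜ
  |family| = 7
Iteration 2: 1 new —
  { β }  = { α, γ, δ }ᶜ
  |family| = 8
Iteration 3: no new sets; the family is a σ-algebra.

σ(ℰ) = { {  }, { α }, { β }, { α, β }, { γ, δ }, { α, γ, δ }, { β, γ, δ }, Ω }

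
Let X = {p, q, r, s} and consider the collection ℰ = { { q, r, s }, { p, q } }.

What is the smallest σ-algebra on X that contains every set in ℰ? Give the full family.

σ(ℰ) = { {}, { p }, { q }, { p, q }, { r, s }, { p, r, s }, { q, r, s }, X }

Trace:
Initial family (4 sets): { {}, { p, q }, { q, r, s }, X }.
Step 1 adds 2:
  { p }  = complement { q, r, s }
  { r, s }  = complement { p, q }
  — 6 sets.
Step 2: 1 new —
  { p, r, s }  = { r, s } ∪ { p }
  — 7 sets.
Step 3. New:
  { q }  = complement { p, r, s }
  — 8 sets.
Step 4 adds nothing — fixpoint reached.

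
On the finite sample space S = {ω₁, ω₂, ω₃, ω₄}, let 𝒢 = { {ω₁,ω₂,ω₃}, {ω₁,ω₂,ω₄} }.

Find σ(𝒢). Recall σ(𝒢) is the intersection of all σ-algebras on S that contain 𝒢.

Start: 𝒢 ∪ {∅, S} = { {}, {ω₁,ω₂,ω₃}, {ω₁,ω₂,ω₄}, S }.
Iteration 1: 2 new —
  {ω₃}  = {ω₁,ω₂,ω₄}ᶜ
  {ω₄}  = {ω₁,ω₂,ω₃}ᶜ
  (now 6)
Iteration 2 adds 1:
  {ω₃,ω₄}  = {ω₃} ∪ {ω₄}
  (now 7)
Iteration 3 (1 new):
  {ω₁,ω₂}  = {ω₃,ω₄}ᶜ
  (now 8)
Iteration 4 adds nothing — fixpoint reached.

Hence σ(𝒢) has 8 members: { {}, {ω₃}, {ω₄}, {ω₁,ω₂}, {ω₃,ω₄}, {ω₁,ω₂,ω₃}, {ω₁,ω₂,ω₄}, S }.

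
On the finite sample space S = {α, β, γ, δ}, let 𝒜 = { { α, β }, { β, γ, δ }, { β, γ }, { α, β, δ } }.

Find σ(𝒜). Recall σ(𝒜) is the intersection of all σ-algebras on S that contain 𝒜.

|σ(𝒜)| = 16.  σ(𝒜) = { {}, { α }, { β }, { γ }, { δ }, { α, β }, { α, γ }, { α, δ }, { β, γ }, { β, δ }, { γ, δ }, { α, β, γ }, { α, β, δ }, { α, γ, δ }, { β, γ, δ }, S }

Check:
Seed the family with 𝒜 together with ∅ and S: { {}, { α, β }, { β, γ }, { α, β, δ }, { β, γ, δ }, S }.
Step 1. New:
  { α }  = complement { β, γ, δ }
  { γ }  = complement { α, β, δ }
  { α, δ }  = complement { β, γ }
  { γ, δ }  = complement { α, β }
  { α, β, γ }  = { β, γ } ∪ { α, β }
  |family| = 11
Step 2 adds 3:
  { δ }  = complement { α, β, γ }
  { α, γ }  = { γ } ∪ { α }
  { α, γ, δ }  = { γ, δ } ∪ { α, δ }
  |family| = 14
Step 3. New:
  { β }  = complement { α, γ, δ }
  { β, δ }  = complement { α, γ }
  |family| = 16
Step 4: stable.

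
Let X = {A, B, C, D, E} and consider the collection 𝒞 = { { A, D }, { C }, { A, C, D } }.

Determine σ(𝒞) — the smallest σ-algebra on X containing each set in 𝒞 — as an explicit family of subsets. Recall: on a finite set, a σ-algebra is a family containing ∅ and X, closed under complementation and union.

Initial family (5 sets): { {  }, { C }, { A, D }, { A, C, D }, X }.
Iteration 1 (3 new):
  { B, E }  = ᶜ of { A, C, D }
  { B, C, E }  = ᶜ of { A, D }
  { A, B, D, E }  = ᶜ of { C }
  (now 8)
Iteration 2: stable.

Therefore σ(𝒞) = { {  }, { C }, { A, D }, { B, E }, { A, C, D }, { B, C, E }, { A, B, D, E }, X } (|σ(𝒞)| = 8).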